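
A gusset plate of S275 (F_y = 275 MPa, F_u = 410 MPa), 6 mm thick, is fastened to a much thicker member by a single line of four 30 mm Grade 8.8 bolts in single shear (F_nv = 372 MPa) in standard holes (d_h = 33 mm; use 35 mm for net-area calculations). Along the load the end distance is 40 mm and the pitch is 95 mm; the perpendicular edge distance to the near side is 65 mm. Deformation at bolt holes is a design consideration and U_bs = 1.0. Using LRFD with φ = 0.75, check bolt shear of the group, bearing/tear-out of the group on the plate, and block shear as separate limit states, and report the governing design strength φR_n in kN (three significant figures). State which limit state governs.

Bolt shear: A_b = π·30²/4 = 706.9 mm²; R_n = 372 × 706.9 × 4 × 1 / 1000 = 1052 kN → 0.75 × 1052 = 789 kN.
Bearing: edge l_c = 23.5, r_n = 69.37 kN; interior l_c = 62, r_n = 177.1 kN; R_n = 69.37 + 3·177.1 = 600.7 kN → 451 kN.
Block shear: A_gv = 1950, A_nv = 1215, A_nt = 285 mm²; R_n = min(0.6F_uA_nv, 0.6F_yA_gv) + U_bs·F_u·A_nt = 415.7 kN → 312 kN.
Block shear governs: 312 kN.

312 kN (block shear governs)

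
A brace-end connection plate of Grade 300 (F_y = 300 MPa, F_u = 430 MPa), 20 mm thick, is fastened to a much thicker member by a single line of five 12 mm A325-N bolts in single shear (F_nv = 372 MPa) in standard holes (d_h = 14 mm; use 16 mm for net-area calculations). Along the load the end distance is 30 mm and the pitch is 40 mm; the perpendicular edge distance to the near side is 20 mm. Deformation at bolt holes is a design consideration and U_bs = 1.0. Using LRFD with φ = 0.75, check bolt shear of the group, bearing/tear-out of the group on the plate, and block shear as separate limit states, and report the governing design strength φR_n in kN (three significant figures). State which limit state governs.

158 kN (bolt shear governs)

Bolt shear: A_b = π·12²/4 = 113.1 mm²; R_n = 372 × 113.1 × 5 × 1 / 1000 = 210.4 kN → 0.75 × 210.4 = 158 kN.
Bearing: edge l_c = 23, r_n = 237.4 kN; interior l_c = 26, r_n = 247.7 kN; R_n = 237.4 + 4·247.7 = 1228 kN → 921 kN.
Block shear: A_gv = 3800, A_nv = 2360, A_nt = 240 mm²; R_n = min(0.6F_uA_nv, 0.6F_yA_gv) + U_bs·F_u·A_nt = 712.1 kN → 534 kN.
Bolt shear governs: 158 kN.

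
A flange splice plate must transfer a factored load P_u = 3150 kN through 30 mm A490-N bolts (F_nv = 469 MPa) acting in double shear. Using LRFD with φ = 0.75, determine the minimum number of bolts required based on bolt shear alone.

7 bolts

A_b = π·30²/4 = 706.9 mm².
Per-bolt design strength φR_n = 0.75 × 469 × 706.9 × 2 / 1000 = 497.3 kN.
n ≥ 3150 / 497.3 = 6.335 → use 7 bolts.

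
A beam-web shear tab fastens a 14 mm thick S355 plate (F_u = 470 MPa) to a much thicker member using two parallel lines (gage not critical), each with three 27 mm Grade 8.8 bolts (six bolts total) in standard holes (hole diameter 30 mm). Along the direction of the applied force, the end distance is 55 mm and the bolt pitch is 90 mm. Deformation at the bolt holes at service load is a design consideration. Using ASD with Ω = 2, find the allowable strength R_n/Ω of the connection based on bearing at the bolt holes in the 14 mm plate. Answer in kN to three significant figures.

1170 kN

Per bolt r_n = 1.2 l_c t F_u ≤ 2.4 d t F_u; upper limit = 2.4 × 27 × 14 × 470 / 1000 = 426.4 kN.
Edge bolt: l_c = 55 − 30/2 = 40 mm → 1.2 × 40 × 14 × 470 / 1000 = 315.8 → r_n = 315.8 kN.
Interior bolts: l_c = 90 − 30 = 60 mm → 1.2 × 60 × 14 × 470 / 1000 = 473.8 → r_n = 426.4 kN.
R_n = 2 × 315.8 + 4 × 426.4 = 2337 kN.
Allowable strength R_n/Ω = 2337 / 2 = 1170 kN.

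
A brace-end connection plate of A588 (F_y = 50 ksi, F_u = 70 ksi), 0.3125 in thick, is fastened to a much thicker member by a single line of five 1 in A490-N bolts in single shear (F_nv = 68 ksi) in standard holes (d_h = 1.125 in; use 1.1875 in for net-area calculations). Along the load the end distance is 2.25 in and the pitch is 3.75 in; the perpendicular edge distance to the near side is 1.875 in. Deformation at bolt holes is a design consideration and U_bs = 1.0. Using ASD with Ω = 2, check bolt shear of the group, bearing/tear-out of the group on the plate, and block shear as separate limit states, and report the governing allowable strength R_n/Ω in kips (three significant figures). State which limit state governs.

Bolt shear: A_b = π·1²/4 = 0.7854 in²; R_n = 68 × 0.7854 × 5 × 1 = 267 kips → 267 / 2 = 134 kips.
Bearing: edge l_c = 1.688, r_n = 44.3 kips; interior l_c = 2.625, r_n = 52.5 kips; R_n = 44.3 + 4·52.5 = 254.3 kips → 127 kips.
Block shear: A_gv = 5.391, A_nv = 3.721, A_nt = 0.4004 in²; R_n = min(0.6F_uA_nv, 0.6F_yA_gv) + U_bs·F_u·A_nt = 184.3 kips → 92.1 kips.
Block shear governs: 92.1 kips.

92.1 kips (block shear governs)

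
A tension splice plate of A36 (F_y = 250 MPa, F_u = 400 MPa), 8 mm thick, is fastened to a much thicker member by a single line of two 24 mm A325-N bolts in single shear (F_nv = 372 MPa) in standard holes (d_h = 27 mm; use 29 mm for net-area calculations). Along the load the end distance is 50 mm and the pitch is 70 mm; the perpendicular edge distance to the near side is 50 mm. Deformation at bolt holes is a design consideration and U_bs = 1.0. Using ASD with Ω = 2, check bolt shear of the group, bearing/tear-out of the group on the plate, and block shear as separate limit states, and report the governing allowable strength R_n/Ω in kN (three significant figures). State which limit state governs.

129 kN (block shear governs)

Bolt shear: A_b = π·24²/4 = 452.4 mm²; R_n = 372 × 452.4 × 2 × 1 / 1000 = 336.6 kN → 336.6 / 2 = 168 kN.
Bearing: edge l_c = 36.5, r_n = 140.2 kN; interior l_c = 43, r_n = 165.1 kN; R_n = 140.2 + 1·165.1 = 305.3 kN → 153 kN.
Block shear: A_gv = 960, A_nv = 612, A_nt = 284 mm²; R_n = min(0.6F_uA_nv, 0.6F_yA_gv) + U_bs·F_u·A_nt = 257.6 kN → 129 kN.
Block shear governs: 129 kN.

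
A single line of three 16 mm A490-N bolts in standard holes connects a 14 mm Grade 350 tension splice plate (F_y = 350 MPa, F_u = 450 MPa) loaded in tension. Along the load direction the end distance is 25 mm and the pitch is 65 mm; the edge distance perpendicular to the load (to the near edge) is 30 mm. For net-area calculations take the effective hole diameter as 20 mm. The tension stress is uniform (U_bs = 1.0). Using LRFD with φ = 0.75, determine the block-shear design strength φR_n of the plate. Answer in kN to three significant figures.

Shear plane L_v = 25 + 2·65 = 155 mm; A_gv = 155 × 14 = 2170 mm².
A_nv = (155 − 2.5·20) × 14 = 1470 mm².
A_nt = (30 − 0.5·20) × 14 = 280 mm².
0.6 F_u A_nv = 396.9 kN; 0.6 F_y A_gv = 455.7 kN → shear rupture governs the shear term.
R_n = 396.9 + 1.0 × 450 × 280 / 1000 = 522.9 kN.
Design strength φR_n = 0.75 × 522.9 = 392 kN.

392 kN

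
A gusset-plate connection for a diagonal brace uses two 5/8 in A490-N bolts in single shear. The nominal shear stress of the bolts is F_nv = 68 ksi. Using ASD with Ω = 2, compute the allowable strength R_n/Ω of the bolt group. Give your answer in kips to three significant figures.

A_b = π × 0.625² / 4 = 0.3068 in².
R_n = F_nv · A_b · n · n_s = 68 × 0.3068 × 2 × 1 = 41.72 kips.
Allowable strength R_n/Ω = 41.72 / 2 = 20.9 kips.

20.9 kips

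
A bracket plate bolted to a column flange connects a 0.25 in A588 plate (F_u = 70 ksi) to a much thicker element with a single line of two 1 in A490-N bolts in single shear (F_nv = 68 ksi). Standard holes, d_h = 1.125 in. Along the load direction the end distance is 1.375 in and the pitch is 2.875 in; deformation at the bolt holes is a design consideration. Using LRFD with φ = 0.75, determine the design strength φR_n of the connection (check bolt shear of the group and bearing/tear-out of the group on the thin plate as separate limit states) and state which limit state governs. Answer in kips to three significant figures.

40.4 kips (bearing governs)

Bolt shear: A_b = π·1²/4 = 0.7854 in²; R_n = 68 × 0.7854 × 2 × 1 = 106.8 kips → 0.75 × 106.8 = 80.1 kips.
Bearing (1.2 l_c t F_u ≤ 2.4 d t F_u): upper limit = 2.4·1·0.25·70 = 42 kips.
  Edge l_c = 1.375 − 1.125/2 = 0.8125 → r_n = 17.06 kips; interior l_c = 2.875 − 1.125 = 1.75 → r_n = 36.75 kips.
  R_n,bearing = 1·17.06 + 1·36.75 = 53.81 kips → 0.75 × 53.81 = 40.4 kips.
Bearing governs: 40.4 kips.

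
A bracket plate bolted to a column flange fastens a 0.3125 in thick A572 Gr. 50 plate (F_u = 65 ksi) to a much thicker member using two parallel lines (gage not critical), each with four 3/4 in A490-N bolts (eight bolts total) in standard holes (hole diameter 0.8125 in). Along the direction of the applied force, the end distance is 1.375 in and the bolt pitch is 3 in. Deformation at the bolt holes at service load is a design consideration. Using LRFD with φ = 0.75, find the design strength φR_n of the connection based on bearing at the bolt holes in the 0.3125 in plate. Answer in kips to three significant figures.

Per bolt r_n = 1.2 l_c t F_u ≤ 2.4 d t F_u; upper limit = 2.4 × 0.75 × 0.3125 × 65 = 36.56 kips.
Edge bolt: l_c = 1.375 − 0.8125/2 = 0.9688 in → 1.2 × 0.9688 × 0.3125 × 65 = 23.61 → r_n = 23.61 kips.
Interior bolts: l_c = 3 − 0.8125 = 2.188 in → 1.2 × 2.188 × 0.3125 × 65 = 53.32 → r_n = 36.56 kips.
R_n = 2 × 23.61 + 6 × 36.56 = 266.6 kips.
Design strength φR_n = 0.75 × 266.6 = 200 kips.

200 kips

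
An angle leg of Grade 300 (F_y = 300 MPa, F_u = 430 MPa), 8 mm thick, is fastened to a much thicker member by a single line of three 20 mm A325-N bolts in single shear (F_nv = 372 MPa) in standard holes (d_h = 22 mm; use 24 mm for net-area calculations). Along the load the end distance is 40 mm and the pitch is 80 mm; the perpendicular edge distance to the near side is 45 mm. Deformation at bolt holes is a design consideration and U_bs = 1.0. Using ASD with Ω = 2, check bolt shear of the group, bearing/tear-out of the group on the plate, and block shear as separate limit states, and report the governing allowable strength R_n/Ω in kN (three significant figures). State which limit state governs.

Bolt shear: A_b = π·20²/4 = 314.2 mm²; R_n = 372 × 314.2 × 3 × 1 / 1000 = 350.6 kN → 350.6 / 2 = 175 kN.
Bearing: edge l_c = 29, r_n = 119.7 kN; interior l_c = 58, r_n = 165.1 kN; R_n = 119.7 + 2·165.1 = 450 kN → 225 kN.
Block shear: A_gv = 1600, A_nv = 1120, A_nt = 264 mm²; R_n = min(0.6F_uA_nv, 0.6F_yA_gv) + U_bs·F_u·A_nt = 401.5 kN → 201 kN.
Bolt shear governs: 175 kN.

175 kN (bolt shear governs)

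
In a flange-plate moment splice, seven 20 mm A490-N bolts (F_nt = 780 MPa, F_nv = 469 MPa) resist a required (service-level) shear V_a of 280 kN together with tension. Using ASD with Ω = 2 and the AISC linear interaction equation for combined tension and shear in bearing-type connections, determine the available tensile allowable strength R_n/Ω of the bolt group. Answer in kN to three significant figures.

649 kN

A_b = π·20²/4 = 314.2 mm²; f_rv = 280 × 1000 / (7 × 314.2) = 127.3 MPa.
F'_nt = 1.3 F_nt − (Ω F_nt / F_nv) f_rv = 1.3·780 − (2·780/469)·127.3 = 590.5 MPa, capped at F_nt → F'_nt = 590.5 MPa.
R_n = F'_nt · A_b · n = 590.5 × 314.2 × 7 / 1000 = 1299 kN.
Allowable strength R_n/Ω = 1299 / 2 = 649 kN.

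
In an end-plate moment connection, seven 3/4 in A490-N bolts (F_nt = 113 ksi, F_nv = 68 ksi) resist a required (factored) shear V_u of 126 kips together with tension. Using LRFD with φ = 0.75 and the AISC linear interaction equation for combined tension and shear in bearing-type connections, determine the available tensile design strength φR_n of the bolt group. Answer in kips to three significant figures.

131 kips

A_b = π·0.75²/4 = 0.4418 in²; f_rv = 126 / (7 × 0.4418) = 40.74 ksi.
F'_nt = 1.3 F_nt − (F_nt / φF_nv) f_rv = 1.3·113 − (113/(0.75·68))·40.74 = 56.62 ksi, capped at F_nt → F'_nt = 56.62 ksi.
R_n = F'_nt · A_b · n = 56.62 × 0.4418 × 7 = 175.1 kips.
Design strength φR_n = 0.75 × 175.1 = 131 kips.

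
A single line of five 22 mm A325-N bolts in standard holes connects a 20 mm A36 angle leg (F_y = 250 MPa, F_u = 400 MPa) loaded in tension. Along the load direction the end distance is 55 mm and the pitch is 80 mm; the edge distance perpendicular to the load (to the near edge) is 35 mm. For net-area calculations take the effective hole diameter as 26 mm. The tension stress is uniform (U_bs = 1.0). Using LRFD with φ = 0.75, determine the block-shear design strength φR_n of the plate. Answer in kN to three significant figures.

Shear plane L_v = 55 + 4·80 = 375 mm; A_gv = 375 × 20 = 7500 mm².
A_nv = (375 − 4.5·26) × 20 = 5160 mm².
A_nt = (35 − 0.5·26) × 20 = 440 mm².
0.6 F_u A_nv = 1238 kN; 0.6 F_y A_gv = 1125 kN → shear yielding governs the shear term.
R_n = 1125 + 1.0 × 400 × 440 / 1000 = 1301 kN.
Design strength φR_n = 0.75 × 1301 = 976 kN.

976 kN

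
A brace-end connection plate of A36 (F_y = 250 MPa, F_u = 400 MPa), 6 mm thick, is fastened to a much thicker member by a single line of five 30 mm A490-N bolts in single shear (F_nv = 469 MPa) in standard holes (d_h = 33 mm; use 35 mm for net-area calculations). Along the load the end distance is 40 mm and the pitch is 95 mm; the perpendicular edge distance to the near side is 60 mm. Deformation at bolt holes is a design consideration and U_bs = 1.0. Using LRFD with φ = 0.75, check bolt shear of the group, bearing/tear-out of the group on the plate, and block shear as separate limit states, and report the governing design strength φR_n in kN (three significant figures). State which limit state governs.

Bolt shear: A_b = π·30²/4 = 706.9 mm²; R_n = 469 × 706.9 × 5 × 1 / 1000 = 1658 kN → 0.75 × 1658 = 1240 kN.
Bearing: edge l_c = 23.5, r_n = 67.68 kN; interior l_c = 62, r_n = 172.8 kN; R_n = 67.68 + 4·172.8 = 758.9 kN → 569 kN.
Block shear: A_gv = 2520, A_nv = 1575, A_nt = 255 mm²; R_n = min(0.6F_uA_nv, 0.6F_yA_gv) + U_bs·F_u·A_nt = 480 kN → 360 kN.
Block shear governs: 360 kN.

360 kN (block shear governs)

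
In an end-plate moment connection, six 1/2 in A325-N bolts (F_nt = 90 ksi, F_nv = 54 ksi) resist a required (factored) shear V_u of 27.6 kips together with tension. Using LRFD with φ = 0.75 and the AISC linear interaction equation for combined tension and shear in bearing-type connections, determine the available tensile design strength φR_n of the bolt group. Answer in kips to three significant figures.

57.4 kips

A_b = π·0.5²/4 = 0.1963 in²; f_rv = 27.6 / (6 × 0.1963) = 23.43 ksi.
F'_nt = 1.3 F_nt − (F_nt / φF_nv) f_rv = 1.3·90 − (90/(0.75·54))·23.43 = 64.94 ksi, capped at F_nt → F'_nt = 64.94 ksi.
R_n = F'_nt · A_b · n = 64.94 × 0.1963 × 6 = 76.5 kips.
Design strength φR_n = 0.75 × 76.5 = 57.4 kips.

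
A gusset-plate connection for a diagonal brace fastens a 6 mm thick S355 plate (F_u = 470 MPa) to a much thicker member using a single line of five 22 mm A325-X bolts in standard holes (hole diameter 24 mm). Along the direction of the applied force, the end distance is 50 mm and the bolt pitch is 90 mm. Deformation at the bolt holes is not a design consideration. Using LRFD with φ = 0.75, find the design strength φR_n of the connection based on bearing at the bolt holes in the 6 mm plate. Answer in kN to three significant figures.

Per bolt r_n = 1.5 l_c t F_u ≤ 3.0 d t F_u; upper limit = 3.0 × 22 × 6 × 470 / 1000 = 186.1 kN.
Edge bolt: l_c = 50 − 24/2 = 38 mm → 1.5 × 38 × 6 × 470 / 1000 = 160.7 → r_n = 160.7 kN.
Interior bolts: l_c = 90 − 24 = 66 mm → 1.5 × 66 × 6 × 470 / 1000 = 279.2 → r_n = 186.1 kN.
R_n = 1 × 160.7 + 4 × 186.1 = 905.2 kN.
Design strength φR_n = 0.75 × 905.2 = 679 kN.

679 kN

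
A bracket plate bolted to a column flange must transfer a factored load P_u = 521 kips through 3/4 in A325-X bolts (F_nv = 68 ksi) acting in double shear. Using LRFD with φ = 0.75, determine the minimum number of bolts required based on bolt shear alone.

12 bolts

A_b = π·0.75²/4 = 0.4418 in².
Per-bolt design strength φR_n = 0.75 × 68 × 0.4418 × 2 = 45.06 kips.
n ≥ 521 / 45.06 = 11.56 → use 12 bolts.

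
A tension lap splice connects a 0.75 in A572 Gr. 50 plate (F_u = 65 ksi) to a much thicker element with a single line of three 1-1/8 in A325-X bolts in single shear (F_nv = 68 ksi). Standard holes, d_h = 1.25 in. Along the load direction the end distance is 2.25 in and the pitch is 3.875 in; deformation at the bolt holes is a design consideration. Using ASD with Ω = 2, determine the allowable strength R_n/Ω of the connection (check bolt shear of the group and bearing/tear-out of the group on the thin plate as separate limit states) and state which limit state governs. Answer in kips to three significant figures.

Bolt shear: A_b = π·1.125²/4 = 0.994 in²; R_n = 68 × 0.994 × 3 × 1 = 202.8 kips → 202.8 / 2 = 101 kips.
Bearing (1.2 l_c t F_u ≤ 2.4 d t F_u): upper limit = 2.4·1.125·0.75·65 = 131.6 kips.
  Edge l_c = 2.25 − 1.25/2 = 1.625 → r_n = 95.06 kips; interior l_c = 3.875 − 1.25 = 2.625 → r_n = 131.6 kips.
  R_n,bearing = 1·95.06 + 2·131.6 = 358.3 kips → 358.3 / 2 = 179 kips.
Bolt shear governs: 101 kips.

101 kips (bolt shear governs)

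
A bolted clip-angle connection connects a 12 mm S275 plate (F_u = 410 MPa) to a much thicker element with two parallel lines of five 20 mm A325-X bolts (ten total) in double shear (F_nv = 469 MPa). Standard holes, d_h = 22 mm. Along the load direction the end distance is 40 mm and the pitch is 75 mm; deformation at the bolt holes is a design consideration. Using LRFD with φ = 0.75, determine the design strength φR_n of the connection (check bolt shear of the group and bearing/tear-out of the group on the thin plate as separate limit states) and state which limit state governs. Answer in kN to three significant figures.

Bolt shear: A_b = π·20²/4 = 314.2 mm²; R_n = 469 × 314.2 × 10 × 2 / 1000 = 2947 kN → 0.75 × 2947 = 2210 kN.
Bearing (1.2 l_c t F_u ≤ 2.4 d t F_u): upper limit = 2.4·20·12·410 / 1000 = 236.2 kN.
  Edge l_c = 40 − 22/2 = 29 → r_n = 171.2 kN; interior l_c = 75 − 22 = 53 → r_n = 236.2 kN.
  R_n,bearing = 2·171.2 + 8·236.2 = 2232 kN → 0.75 × 2232 = 1670 kN.
Bearing governs: 1670 kN.

1670 kN (bearing governs)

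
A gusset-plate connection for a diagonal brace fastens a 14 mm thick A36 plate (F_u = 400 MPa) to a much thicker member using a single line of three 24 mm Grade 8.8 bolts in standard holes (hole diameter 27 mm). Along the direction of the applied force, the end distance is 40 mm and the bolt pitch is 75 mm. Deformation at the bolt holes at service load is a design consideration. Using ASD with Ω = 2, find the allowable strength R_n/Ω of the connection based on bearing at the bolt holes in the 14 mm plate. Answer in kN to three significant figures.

Per bolt r_n = 1.2 l_c t F_u ≤ 2.4 d t F_u; upper limit = 2.4 × 24 × 14 × 400 / 1000 = 322.6 kN.
Edge bolt: l_c = 40 − 27/2 = 26.5 mm → 1.2 × 26.5 × 14 × 400 / 1000 = 178.1 → r_n = 178.1 kN.
Interior bolts: l_c = 75 − 27 = 48 mm → 1.2 × 48 × 14 × 400 / 1000 = 322.6 → r_n = 322.6 kN.
R_n = 1 × 178.1 + 2 × 322.6 = 823.2 kN.
Allowable strength R_n/Ω = 823.2 / 2 = 412 kN.

412 kN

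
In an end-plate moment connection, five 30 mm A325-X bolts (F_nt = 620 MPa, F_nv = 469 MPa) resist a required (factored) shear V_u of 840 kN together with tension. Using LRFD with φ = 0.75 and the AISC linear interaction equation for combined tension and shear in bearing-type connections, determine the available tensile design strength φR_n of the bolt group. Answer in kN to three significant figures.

A_b = π·30²/4 = 706.9 mm²; f_rv = 840 × 1000 / (5 × 706.9) = 237.7 MPa.
F'_nt = 1.3 F_nt − (F_nt / φF_nv) f_rv = 1.3·620 − (620/(0.75·469))·237.7 = 387.1 MPa, capped at F_nt → F'_nt = 387.1 MPa.
R_n = F'_nt · A_b · n = 387.1 × 706.9 × 5 / 1000 = 1368 kN.
Design strength φR_n = 0.75 × 1368 = 1030 kN.

1030 kN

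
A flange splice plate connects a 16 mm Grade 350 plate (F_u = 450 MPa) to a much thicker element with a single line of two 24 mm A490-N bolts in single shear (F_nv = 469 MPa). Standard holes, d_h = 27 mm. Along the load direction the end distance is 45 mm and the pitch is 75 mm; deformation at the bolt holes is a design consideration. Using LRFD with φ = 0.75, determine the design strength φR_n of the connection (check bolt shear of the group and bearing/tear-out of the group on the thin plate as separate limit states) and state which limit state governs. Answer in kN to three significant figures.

Bolt shear: A_b = π·24²/4 = 452.4 mm²; R_n = 469 × 452.4 × 2 × 1 / 1000 = 424.3 kN → 0.75 × 424.3 = 318 kN.
Bearing (1.2 l_c t F_u ≤ 2.4 d t F_u): upper limit = 2.4·24·16·450 / 1000 = 414.7 kN.
  Edge l_c = 45 − 27/2 = 31.5 → r_n = 272.2 kN; interior l_c = 75 − 27 = 48 → r_n = 414.7 kN.
  R_n,bearing = 1·272.2 + 1·414.7 = 686.9 kN → 0.75 × 686.9 = 515 kN.
Bolt shear governs: 318 kN.

318 kN (bolt shear governs)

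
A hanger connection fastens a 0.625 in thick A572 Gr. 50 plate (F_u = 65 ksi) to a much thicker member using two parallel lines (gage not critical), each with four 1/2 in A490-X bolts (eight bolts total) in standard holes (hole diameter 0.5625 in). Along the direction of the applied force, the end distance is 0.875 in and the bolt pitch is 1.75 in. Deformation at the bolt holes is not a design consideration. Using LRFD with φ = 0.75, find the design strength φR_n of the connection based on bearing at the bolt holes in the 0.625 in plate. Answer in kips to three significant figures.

328 kips

Per bolt r_n = 1.5 l_c t F_u ≤ 3.0 d t F_u; upper limit = 3.0 × 0.5 × 0.625 × 65 = 60.94 kips.
Edge bolt: l_c = 0.875 − 0.5625/2 = 0.5938 in → 1.5 × 0.5938 × 0.625 × 65 = 36.18 → r_n = 36.18 kips.
Interior bolts: l_c = 1.75 − 0.5625 = 1.188 in → 1.5 × 1.188 × 0.625 × 65 = 72.36 → r_n = 60.94 kips.
R_n = 2 × 36.18 + 6 × 60.94 = 438 kips.
Design strength φR_n = 0.75 × 438 = 328 kips.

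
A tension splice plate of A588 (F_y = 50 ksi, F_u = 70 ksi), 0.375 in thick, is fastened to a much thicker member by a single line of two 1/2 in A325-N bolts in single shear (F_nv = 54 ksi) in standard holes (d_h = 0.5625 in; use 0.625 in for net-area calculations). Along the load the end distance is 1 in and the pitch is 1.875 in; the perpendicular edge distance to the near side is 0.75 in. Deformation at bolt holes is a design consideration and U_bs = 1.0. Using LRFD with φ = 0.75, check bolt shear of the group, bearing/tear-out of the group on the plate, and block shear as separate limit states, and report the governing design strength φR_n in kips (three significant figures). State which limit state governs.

15.9 kips (bolt shear governs)

Bolt shear: A_b = π·0.5²/4 = 0.1963 in²; R_n = 54 × 0.1963 × 2 × 1 = 21.21 kips → 0.75 × 21.21 = 15.9 kips.
Bearing: edge l_c = 0.7188, r_n = 22.64 kips; interior l_c = 1.312, r_n = 31.5 kips; R_n = 22.64 + 1·31.5 = 54.14 kips → 40.6 kips.
Block shear: A_gv = 1.078, A_nv = 0.7266, A_nt = 0.1641 in²; R_n = min(0.6F_uA_nv, 0.6F_yA_gv) + U_bs·F_u·A_nt = 42 kips → 31.5 kips.
Bolt shear governs: 15.9 kips.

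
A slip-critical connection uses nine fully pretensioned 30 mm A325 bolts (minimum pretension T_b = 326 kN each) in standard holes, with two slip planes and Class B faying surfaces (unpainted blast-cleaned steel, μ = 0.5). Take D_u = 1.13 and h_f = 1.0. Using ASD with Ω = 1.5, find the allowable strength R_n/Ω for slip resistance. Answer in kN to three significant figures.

R_n = μ · D_u · h_f · T_b · n_s · n_b = 0.5 × 1.13 × 1.0 × 326 × 2 × 9 = 3315 kN.
Allowable strength R_n/Ω = 3315 / 1.5 = 2210 kN.

2210 kN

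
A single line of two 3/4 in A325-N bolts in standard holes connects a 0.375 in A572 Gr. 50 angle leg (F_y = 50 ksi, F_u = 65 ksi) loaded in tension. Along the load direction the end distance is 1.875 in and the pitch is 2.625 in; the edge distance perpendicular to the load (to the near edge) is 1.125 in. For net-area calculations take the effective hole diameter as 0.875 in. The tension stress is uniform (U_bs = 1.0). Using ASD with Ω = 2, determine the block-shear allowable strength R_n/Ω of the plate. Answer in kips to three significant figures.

31.7 kips

Shear plane L_v = 1.875 + 1·2.625 = 4.5 in; A_gv = 4.5 × 0.375 = 1.688 in².
A_nv = (4.5 − 1.5·0.875) × 0.375 = 1.195 in².
A_nt = (1.125 − 0.5·0.875) × 0.375 = 0.2578 in².
0.6 F_u A_nv = 46.62 kips; 0.6 F_y A_gv = 50.62 kips → shear rupture governs the shear term.
R_n = 46.62 + 1.0 × 65 × 0.2578 = 63.38 kips.
Allowable strength R_n/Ω = 63.38 / 2 = 31.7 kips.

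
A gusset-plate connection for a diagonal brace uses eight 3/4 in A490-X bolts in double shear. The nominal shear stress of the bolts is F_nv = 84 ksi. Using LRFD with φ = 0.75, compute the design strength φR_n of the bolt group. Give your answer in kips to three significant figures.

A_b = π × 0.75² / 4 = 0.4418 in².
R_n = F_nv · A_b · n · n_s = 84 × 0.4418 × 8 × 2 = 593.8 kips.
Design strength φR_n = 0.75 × 593.8 = 445 kips.

445 kips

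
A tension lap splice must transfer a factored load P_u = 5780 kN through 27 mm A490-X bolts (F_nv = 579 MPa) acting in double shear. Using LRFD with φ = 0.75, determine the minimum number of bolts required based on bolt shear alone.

12 bolts

A_b = π·27²/4 = 572.6 mm².
Per-bolt design strength φR_n = 0.75 × 579 × 572.6 × 2 / 1000 = 497.3 kN.
n ≥ 5780 / 497.3 = 11.62 → use 12 bolts.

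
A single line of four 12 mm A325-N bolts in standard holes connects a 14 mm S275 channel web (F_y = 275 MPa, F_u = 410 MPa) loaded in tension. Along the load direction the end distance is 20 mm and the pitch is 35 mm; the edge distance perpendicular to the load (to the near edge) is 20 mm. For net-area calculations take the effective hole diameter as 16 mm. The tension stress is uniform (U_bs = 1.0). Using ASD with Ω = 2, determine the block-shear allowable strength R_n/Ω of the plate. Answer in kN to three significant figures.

Shear plane L_v = 20 + 3·35 = 125 mm; A_gv = 125 × 14 = 1750 mm².
A_nv = (125 − 3.5·16) × 14 = 966 mm².
A_nt = (20 − 0.5·16) × 14 = 168 mm².
0.6 F_u A_nv = 237.6 kN; 0.6 F_y A_gv = 288.8 kN → shear rupture governs the shear term.
R_n = 237.6 + 1.0 × 410 × 168 / 1000 = 306.5 kN.
Allowable strength R_n/Ω = 306.5 / 2 = 153 kN.

153 kN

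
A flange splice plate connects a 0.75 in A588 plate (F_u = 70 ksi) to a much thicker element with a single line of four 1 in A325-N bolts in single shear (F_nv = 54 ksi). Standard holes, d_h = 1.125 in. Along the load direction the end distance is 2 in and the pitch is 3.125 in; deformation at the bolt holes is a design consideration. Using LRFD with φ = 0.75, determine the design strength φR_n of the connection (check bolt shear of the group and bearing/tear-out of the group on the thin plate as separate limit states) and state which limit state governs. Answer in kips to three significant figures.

Bolt shear: A_b = π·1²/4 = 0.7854 in²; R_n = 54 × 0.7854 × 4 × 1 = 169.6 kips → 0.75 × 169.6 = 127 kips.
Bearing (1.2 l_c t F_u ≤ 2.4 d t F_u): upper limit = 2.4·1·0.75·70 = 126 kips.
  Edge l_c = 2 − 1.125/2 = 1.438 → r_n = 90.56 kips; interior l_c = 3.125 − 1.125 = 2 → r_n = 126 kips.
  R_n,bearing = 1·90.56 + 3·126 = 468.6 kips → 0.75 × 468.6 = 351 kips.
Bolt shear governs: 127 kips.

127 kips (bolt shear governs)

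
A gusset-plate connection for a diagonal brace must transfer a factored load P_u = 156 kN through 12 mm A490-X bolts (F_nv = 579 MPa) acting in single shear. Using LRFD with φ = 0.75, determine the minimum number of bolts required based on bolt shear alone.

4 bolts

A_b = π·12²/4 = 113.1 mm².
Per-bolt design strength φR_n = 0.75 × 579 × 113.1 × 1 / 1000 = 49.11 kN.
n ≥ 156 / 49.11 = 3.176 → use 4 bolts.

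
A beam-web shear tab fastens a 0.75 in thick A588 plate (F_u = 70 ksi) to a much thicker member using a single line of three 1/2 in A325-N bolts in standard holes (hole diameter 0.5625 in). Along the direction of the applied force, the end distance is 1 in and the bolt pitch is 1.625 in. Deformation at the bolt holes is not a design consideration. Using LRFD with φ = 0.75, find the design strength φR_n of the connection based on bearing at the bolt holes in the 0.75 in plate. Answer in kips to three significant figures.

Per bolt r_n = 1.5 l_c t F_u ≤ 3.0 d t F_u; upper limit = 3.0 × 0.5 × 0.75 × 70 = 78.75 kips.
Edge bolt: l_c = 1 − 0.5625/2 = 0.7188 in → 1.5 × 0.7188 × 0.75 × 70 = 56.6 → r_n = 56.6 kips.
Interior bolts: l_c = 1.625 − 0.5625 = 1.062 in → 1.5 × 1.062 × 0.75 × 70 = 83.67 → r_n = 78.75 kips.
R_n = 1 × 56.6 + 2 × 78.75 = 214.1 kips.
Design strength φR_n = 0.75 × 214.1 = 161 kips.

161 kips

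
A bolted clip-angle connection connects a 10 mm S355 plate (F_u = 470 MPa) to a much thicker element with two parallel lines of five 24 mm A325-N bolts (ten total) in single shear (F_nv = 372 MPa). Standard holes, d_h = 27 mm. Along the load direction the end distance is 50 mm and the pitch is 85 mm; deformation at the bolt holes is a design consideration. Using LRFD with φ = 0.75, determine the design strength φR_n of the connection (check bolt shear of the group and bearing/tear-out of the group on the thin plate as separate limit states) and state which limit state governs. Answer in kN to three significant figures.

1260 kN (bolt shear governs)

Bolt shear: A_b = π·24²/4 = 452.4 mm²; R_n = 372 × 452.4 × 10 × 1 / 1000 = 1683 kN → 0.75 × 1683 = 1260 kN.
Bearing (1.2 l_c t F_u ≤ 2.4 d t F_u): upper limit = 2.4·24·10·470 / 1000 = 270.7 kN.
  Edge l_c = 50 − 27/2 = 36.5 → r_n = 205.9 kN; interior l_c = 85 − 27 = 58 → r_n = 270.7 kN.
  R_n,bearing = 2·205.9 + 8·270.7 = 2577 kN → 0.75 × 2577 = 1930 kN.
Bolt shear governs: 1260 kN.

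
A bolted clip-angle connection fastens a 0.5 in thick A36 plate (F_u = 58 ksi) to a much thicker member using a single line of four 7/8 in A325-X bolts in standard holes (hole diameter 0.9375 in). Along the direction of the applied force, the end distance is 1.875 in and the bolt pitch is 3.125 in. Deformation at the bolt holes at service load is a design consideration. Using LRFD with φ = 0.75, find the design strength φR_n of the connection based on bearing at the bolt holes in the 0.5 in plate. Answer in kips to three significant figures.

Per bolt r_n = 1.2 l_c t F_u ≤ 2.4 d t F_u; upper limit = 2.4 × 0.875 × 0.5 × 58 = 60.9 kips.
Edge bolt: l_c = 1.875 − 0.9375/2 = 1.406 in → 1.2 × 1.406 × 0.5 × 58 = 48.94 → r_n = 48.94 kips.
Interior bolts: l_c = 3.125 − 0.9375 = 2.188 in → 1.2 × 2.188 × 0.5 × 58 = 76.12 → r_n = 60.9 kips.
R_n = 1 × 48.94 + 3 × 60.9 = 231.6 kips.
Design strength φR_n = 0.75 × 231.6 = 174 kips.

174 kips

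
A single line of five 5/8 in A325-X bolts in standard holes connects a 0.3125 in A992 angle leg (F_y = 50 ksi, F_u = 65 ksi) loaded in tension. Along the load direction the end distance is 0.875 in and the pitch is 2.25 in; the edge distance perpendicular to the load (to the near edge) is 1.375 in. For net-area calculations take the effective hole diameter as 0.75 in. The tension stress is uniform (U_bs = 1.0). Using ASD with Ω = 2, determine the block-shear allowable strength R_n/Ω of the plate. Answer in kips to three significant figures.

49.8 kips

Shear plane L_v = 0.875 + 4·2.25 = 9.875 in; A_gv = 9.875 × 0.3125 = 3.086 in².
A_nv = (9.875 − 4.5·0.75) × 0.3125 = 2.031 in².
A_nt = (1.375 − 0.5·0.75) × 0.3125 = 0.3125 in².
0.6 F_u A_nv = 79.22 kips; 0.6 F_y A_gv = 92.58 kips → shear rupture governs the shear term.
R_n = 79.22 + 1.0 × 65 × 0.3125 = 99.53 kips.
Allowable strength R_n/Ω = 99.53 / 2 = 49.8 kips.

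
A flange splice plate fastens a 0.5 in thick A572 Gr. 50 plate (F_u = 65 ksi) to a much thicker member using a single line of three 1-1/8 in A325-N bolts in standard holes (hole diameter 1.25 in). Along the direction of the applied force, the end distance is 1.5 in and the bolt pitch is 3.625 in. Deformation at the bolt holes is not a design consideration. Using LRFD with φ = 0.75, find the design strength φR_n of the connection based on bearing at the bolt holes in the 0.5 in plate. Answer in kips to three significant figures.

197 kips

Per bolt r_n = 1.5 l_c t F_u ≤ 3.0 d t F_u; upper limit = 3.0 × 1.125 × 0.5 × 65 = 109.7 kips.
Edge bolt: l_c = 1.5 − 1.25/2 = 0.875 in → 1.5 × 0.875 × 0.5 × 65 = 42.66 → r_n = 42.66 kips.
Interior bolts: l_c = 3.625 − 1.25 = 2.375 in → 1.5 × 2.375 × 0.5 × 65 = 115.8 → r_n = 109.7 kips.
R_n = 1 × 42.66 + 2 × 109.7 = 262 kips.
Design strength φR_n = 0.75 × 262 = 197 kips.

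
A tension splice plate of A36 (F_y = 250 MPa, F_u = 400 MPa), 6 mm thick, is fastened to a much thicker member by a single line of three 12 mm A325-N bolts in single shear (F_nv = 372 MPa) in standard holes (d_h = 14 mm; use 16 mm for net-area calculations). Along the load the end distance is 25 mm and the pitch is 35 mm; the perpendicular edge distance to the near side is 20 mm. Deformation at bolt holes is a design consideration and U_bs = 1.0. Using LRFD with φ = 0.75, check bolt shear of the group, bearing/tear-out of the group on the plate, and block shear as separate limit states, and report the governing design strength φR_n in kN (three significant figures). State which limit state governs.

81 kN (block shear governs)

Bolt shear: A_b = π·12²/4 = 113.1 mm²; R_n = 372 × 113.1 × 3 × 1 / 1000 = 126.2 kN → 0.75 × 126.2 = 94.7 kN.
Bearing: edge l_c = 18, r_n = 51.84 kN; interior l_c = 21, r_n = 60.48 kN; R_n = 51.84 + 2·60.48 = 172.8 kN → 130 kN.
Block shear: A_gv = 570, A_nv = 330, A_nt = 72 mm²; R_n = min(0.6F_uA_nv, 0.6F_yA_gv) + U_bs·F_u·A_nt = 108 kN → 81 kN.
Block shear governs: 81 kN.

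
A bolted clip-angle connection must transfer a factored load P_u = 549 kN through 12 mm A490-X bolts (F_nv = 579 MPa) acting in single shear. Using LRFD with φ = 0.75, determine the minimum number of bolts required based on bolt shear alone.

12 bolts

A_b = π·12²/4 = 113.1 mm².
Per-bolt design strength φR_n = 0.75 × 579 × 113.1 × 1 / 1000 = 49.11 kN.
n ≥ 549 / 49.11 = 11.18 → use 12 bolts.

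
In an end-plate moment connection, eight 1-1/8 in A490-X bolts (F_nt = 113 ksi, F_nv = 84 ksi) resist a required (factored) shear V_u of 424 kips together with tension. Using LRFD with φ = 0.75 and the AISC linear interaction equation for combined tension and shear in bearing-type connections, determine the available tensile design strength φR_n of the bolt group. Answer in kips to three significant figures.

A_b = π·1.125²/4 = 0.994 in²; f_rv = 424 / (8 × 0.994) = 53.32 ksi.
F'_nt = 1.3 F_nt − (F_nt / φF_nv) f_rv = 1.3·113 − (113/(0.75·84))·53.32 = 51.26 ksi, capped at F_nt → F'_nt = 51.26 ksi.
R_n = F'_nt · A_b · n = 51.26 × 0.994 × 8 = 407.7 kips.
Design strength φR_n = 0.75 × 407.7 = 306 kips.

306 kips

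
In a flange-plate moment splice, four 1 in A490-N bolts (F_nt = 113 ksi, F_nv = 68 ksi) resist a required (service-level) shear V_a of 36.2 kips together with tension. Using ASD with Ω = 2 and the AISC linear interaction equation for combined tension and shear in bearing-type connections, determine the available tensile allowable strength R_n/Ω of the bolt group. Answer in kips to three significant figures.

171 kips

A_b = π·1²/4 = 0.7854 in²; f_rv = 36.2 / (4 × 0.7854) = 11.52 ksi.
F'_nt = 1.3 F_nt − (Ω F_nt / F_nv) f_rv = 1.3·113 − (2·113/68)·11.52 = 108.6 ksi, capped at F_nt → F'_nt = 108.6 ksi.
R_n = F'_nt · A_b · n = 108.6 × 0.7854 × 4 = 341.2 kips.
Allowable strength R_n/Ω = 341.2 / 2 = 171 kips.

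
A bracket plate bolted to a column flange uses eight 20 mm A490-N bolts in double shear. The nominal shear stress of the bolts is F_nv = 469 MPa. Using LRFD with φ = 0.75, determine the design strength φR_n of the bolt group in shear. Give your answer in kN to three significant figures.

1770 kN

A_b = π × 20² / 4 = 314.2 mm².
R_n = F_nv · A_b · n · n_s = 469 × 314.2 × 8 × 2 / 1000 = 2357 kN.
Design strength φR_n = 0.75 × 2357 = 1770 kN.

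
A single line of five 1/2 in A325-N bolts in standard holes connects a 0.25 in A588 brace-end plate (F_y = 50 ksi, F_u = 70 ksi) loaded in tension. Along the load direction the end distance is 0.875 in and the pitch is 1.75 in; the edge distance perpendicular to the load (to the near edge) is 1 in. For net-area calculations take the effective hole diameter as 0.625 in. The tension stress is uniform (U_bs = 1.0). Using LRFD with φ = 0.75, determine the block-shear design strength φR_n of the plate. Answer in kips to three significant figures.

48.9 kips

Shear plane L_v = 0.875 + 4·1.75 = 7.875 in; A_gv = 7.875 × 0.25 = 1.969 in².
A_nv = (7.875 − 4.5·0.625) × 0.25 = 1.266 in².
A_nt = (1 − 0.5·0.625) × 0.25 = 0.1719 in².
0.6 F_u A_nv = 53.16 kips; 0.6 F_y A_gv = 59.06 kips → shear rupture governs the shear term.
R_n = 53.16 + 1.0 × 70 × 0.1719 = 65.19 kips.
Design strength φR_n = 0.75 × 65.19 = 48.9 kips.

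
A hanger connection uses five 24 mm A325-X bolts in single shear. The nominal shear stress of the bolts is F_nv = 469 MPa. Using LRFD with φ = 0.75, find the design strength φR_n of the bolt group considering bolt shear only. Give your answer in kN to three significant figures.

A_b = π × 24² / 4 = 452.4 mm².
R_n = F_nv · A_b · n · n_s = 469 × 452.4 × 5 × 1 / 1000 = 1061 kN.
Design strength φR_n = 0.75 × 1061 = 796 kN.

796 kN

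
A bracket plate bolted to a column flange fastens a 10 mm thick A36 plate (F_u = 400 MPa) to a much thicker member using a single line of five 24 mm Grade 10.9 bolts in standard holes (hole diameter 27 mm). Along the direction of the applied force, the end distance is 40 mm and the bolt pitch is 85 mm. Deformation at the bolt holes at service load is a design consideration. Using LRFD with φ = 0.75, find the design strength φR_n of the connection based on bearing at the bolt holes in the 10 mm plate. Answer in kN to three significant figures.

787 kN

Per bolt r_n = 1.2 l_c t F_u ≤ 2.4 d t F_u; upper limit = 2.4 × 24 × 10 × 400 / 1000 = 230.4 kN.
Edge bolt: l_c = 40 − 27/2 = 26.5 mm → 1.2 × 26.5 × 10 × 400 / 1000 = 127.2 → r_n = 127.2 kN.
Interior bolts: l_c = 85 − 27 = 58 mm → 1.2 × 58 × 10 × 400 / 1000 = 278.4 → r_n = 230.4 kN.
R_n = 1 × 127.2 + 4 × 230.4 = 1049 kN.
Design strength φR_n = 0.75 × 1049 = 787 kN.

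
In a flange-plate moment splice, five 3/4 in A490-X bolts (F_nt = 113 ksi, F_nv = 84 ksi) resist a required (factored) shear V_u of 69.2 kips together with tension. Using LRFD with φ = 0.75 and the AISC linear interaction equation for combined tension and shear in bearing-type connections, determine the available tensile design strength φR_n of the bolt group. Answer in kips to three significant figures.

A_b = π·0.75²/4 = 0.4418 in²; f_rv = 69.2 / (5 × 0.4418) = 31.33 ksi.
F'_nt = 1.3 F_nt − (F_nt / φF_nv) f_rv = 1.3·113 − (113/(0.75·84))·31.33 = 90.71 ksi, capped at F_nt → F'_nt = 90.71 ksi.
R_n = F'_nt · A_b · n = 90.71 × 0.4418 × 5 = 200.4 kips.
Design strength φR_n = 0.75 × 200.4 = 150 kips.

150 kips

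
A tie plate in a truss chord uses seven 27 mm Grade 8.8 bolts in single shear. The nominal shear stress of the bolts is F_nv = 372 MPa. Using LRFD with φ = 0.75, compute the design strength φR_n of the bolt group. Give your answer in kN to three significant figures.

A_b = π × 27² / 4 = 572.6 mm².
R_n = F_nv · A_b · n · n_s = 372 × 572.6 × 7 × 1 / 1000 = 1491 kN.
Design strength φR_n = 0.75 × 1491 = 1120 kN.

1120 kN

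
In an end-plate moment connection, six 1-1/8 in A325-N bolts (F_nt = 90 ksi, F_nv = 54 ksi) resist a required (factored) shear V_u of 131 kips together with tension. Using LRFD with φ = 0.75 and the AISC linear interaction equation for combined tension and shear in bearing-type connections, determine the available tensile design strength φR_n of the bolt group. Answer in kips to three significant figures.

A_b = π·1.125²/4 = 0.994 in²; f_rv = 131 / (6 × 0.994) = 21.96 ksi.
F'_nt = 1.3 F_nt − (F_nt / φF_nv) f_rv = 1.3·90 − (90/(0.75·54))·21.96 = 68.19 ksi, capped at F_nt → F'_nt = 68.19 ksi.
R_n = F'_nt · A_b · n = 68.19 × 0.994 × 6 = 406.7 kips.
Design strength φR_n = 0.75 × 406.7 = 305 kips.

305 kips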